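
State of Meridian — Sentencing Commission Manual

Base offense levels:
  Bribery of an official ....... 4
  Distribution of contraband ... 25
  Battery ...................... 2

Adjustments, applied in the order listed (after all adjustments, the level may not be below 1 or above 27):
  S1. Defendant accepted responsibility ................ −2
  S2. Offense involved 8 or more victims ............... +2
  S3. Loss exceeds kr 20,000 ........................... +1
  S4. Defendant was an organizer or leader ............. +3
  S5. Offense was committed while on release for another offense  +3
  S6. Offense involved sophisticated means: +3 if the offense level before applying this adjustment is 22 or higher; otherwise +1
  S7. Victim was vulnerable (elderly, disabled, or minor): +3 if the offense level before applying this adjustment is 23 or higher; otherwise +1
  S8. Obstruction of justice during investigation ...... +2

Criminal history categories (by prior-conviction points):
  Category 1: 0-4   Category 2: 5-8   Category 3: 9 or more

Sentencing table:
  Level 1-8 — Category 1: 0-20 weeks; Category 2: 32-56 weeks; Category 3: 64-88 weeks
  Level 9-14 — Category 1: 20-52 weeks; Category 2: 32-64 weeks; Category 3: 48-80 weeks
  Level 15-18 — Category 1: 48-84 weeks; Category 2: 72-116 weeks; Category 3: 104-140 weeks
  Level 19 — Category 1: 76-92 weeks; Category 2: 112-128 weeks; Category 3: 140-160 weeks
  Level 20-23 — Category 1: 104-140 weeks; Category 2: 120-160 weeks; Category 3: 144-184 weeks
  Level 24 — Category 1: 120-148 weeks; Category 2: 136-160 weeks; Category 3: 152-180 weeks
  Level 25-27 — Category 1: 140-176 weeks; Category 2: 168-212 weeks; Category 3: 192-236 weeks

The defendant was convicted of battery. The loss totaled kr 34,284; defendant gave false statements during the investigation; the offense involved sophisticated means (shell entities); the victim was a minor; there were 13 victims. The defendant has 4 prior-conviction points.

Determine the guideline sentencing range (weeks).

20-52 weeks

Base offense level for battery: 2.
S2 applies: 2 + 2 = 4.
S3 applies: 4 + 1 = 5.
S4 does not apply.
S5 does not apply.
S6 applies (level before this adjustment is 5 < 22, so +1): 5 + 1 = 6.
S7 applies (level before this adjustment is 6 < 23, so +1): 6 + 1 = 7.
S8 applies: 7 + 2 = 9.
Final offense level: 9.
Criminal history: 4 prior points → Category 1 (0-4).
Level 9 falls in the 9-14 band.
Grid: Level 9-14 × Category 1 = 20-52 weeks.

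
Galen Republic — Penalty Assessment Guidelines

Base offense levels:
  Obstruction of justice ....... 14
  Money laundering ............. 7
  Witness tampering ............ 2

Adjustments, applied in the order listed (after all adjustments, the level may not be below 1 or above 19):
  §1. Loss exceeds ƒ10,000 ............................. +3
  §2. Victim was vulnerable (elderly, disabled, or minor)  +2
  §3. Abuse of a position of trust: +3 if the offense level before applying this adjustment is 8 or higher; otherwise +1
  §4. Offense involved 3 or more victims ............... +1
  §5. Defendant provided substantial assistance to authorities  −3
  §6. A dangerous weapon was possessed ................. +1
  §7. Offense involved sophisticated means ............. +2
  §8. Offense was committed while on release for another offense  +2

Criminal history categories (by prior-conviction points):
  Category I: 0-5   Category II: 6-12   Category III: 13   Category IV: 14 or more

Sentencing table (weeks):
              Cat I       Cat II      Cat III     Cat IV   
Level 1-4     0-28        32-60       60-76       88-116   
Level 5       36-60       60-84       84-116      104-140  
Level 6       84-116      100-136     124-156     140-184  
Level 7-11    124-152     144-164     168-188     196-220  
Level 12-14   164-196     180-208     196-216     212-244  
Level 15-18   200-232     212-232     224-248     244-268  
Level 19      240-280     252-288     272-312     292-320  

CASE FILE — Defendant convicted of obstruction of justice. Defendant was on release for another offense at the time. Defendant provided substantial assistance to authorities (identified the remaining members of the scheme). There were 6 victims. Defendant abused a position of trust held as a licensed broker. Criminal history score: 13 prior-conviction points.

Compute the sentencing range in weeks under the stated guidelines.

224-248 weeks

Base offense level for obstruction of justice: 14.
§1 does not apply.
§3 applies (level before this adjustment is 14 ≥ 8, so +3): 14 + 3 = 17.
§4 applies: 17 + 1 = 18.
§5 applies: 18 − 3 = 15.
§8 applies: 15 + 2 = 17.
Final offense level: 17.
Criminal history: 13 prior points → Category III (13).
Level 17 falls in the 15-18 band.
Grid: Level 15-18 × Category III = 224-248 weeks.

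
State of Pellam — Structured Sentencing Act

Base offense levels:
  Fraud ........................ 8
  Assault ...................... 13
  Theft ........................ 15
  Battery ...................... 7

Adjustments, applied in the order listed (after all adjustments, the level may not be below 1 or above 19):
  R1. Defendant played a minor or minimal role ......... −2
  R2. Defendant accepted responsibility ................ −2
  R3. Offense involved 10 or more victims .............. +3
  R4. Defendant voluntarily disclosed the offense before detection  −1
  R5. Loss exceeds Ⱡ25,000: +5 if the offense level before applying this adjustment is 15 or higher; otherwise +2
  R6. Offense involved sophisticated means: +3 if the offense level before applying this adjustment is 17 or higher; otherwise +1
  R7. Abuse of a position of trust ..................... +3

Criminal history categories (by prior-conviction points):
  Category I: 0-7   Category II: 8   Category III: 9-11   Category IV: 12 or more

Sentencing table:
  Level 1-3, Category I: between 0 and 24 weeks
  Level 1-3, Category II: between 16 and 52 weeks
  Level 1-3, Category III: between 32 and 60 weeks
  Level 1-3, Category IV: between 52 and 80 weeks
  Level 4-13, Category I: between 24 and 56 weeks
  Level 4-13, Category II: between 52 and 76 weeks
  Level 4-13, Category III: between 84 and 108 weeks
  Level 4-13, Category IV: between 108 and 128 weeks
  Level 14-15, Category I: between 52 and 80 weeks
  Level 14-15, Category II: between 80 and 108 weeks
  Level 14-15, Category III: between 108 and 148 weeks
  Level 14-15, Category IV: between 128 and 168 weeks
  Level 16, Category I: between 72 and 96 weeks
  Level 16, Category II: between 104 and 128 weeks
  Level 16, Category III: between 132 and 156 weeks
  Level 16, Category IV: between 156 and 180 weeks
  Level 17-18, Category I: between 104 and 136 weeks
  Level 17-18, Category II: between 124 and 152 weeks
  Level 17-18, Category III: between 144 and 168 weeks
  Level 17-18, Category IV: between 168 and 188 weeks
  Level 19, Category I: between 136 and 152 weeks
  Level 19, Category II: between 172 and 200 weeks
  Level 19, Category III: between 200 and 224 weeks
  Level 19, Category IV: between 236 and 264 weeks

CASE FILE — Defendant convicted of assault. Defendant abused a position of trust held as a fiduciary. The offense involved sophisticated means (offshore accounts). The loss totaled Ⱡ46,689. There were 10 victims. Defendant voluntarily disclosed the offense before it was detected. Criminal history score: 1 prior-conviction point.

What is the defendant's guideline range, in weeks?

Base offense level for assault: 13.
R1 does not apply.
R2 does not apply.
R3 applies: 13 + 3 = 16.
R4 applies: 16 − 1 = 15.
R5 applies (level before this adjustment is 15 ≥ 15, so +5): 15 + 5 = 20.
R6 applies (level before this adjustment is 20 ≥ 17, so +3): 20 + 3 = 23.
R7 applies: 23 + 3 = 26.
Level 26 exceeds the maximum of 19; capped at 19.
Final offense level: 19.
Criminal history: 1 prior point → Category I (0-7).
Level 19 falls in the 19 band.
Grid: Level 19 × Category I = 136-152 weeks.

136-152 weeks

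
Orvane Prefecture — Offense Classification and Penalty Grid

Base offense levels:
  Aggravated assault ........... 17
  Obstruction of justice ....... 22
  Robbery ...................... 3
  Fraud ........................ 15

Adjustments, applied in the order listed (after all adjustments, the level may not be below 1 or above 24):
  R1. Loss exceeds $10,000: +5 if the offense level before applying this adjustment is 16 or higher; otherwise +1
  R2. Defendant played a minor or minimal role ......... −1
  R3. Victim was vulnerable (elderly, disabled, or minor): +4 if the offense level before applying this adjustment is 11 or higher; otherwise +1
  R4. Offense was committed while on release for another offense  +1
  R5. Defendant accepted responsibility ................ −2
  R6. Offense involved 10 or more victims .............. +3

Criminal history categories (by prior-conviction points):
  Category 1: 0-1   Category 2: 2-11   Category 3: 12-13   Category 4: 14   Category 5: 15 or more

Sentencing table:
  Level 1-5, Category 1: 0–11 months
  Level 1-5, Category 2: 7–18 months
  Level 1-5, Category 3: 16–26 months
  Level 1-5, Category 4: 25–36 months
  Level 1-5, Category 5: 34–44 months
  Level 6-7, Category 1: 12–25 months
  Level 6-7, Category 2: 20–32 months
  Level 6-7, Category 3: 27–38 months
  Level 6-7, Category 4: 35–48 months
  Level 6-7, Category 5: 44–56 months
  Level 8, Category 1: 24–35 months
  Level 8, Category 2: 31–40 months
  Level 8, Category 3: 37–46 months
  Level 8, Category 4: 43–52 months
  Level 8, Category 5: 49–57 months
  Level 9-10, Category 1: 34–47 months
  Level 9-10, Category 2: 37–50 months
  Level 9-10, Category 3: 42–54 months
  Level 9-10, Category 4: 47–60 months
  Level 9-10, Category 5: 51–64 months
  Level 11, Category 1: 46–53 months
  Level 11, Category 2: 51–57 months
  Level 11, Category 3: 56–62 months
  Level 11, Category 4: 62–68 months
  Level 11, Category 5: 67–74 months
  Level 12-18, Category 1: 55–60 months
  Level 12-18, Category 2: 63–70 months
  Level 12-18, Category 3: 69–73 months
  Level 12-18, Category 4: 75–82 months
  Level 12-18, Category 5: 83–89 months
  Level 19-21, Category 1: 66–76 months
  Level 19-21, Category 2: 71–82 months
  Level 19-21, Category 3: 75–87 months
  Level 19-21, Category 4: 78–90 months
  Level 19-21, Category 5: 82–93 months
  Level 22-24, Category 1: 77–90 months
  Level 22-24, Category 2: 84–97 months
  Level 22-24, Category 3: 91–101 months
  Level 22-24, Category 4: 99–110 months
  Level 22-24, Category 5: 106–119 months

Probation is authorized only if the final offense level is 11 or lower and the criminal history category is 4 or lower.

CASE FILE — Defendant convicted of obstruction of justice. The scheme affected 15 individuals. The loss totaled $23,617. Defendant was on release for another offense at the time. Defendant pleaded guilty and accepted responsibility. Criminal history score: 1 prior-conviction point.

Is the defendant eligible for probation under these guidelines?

Base offense level for obstruction of justice: 22.
R1 applies (level before this adjustment is 22 ≥ 16, so +5): 22 + 5 = 27.
R3 does not apply.
R4 applies: 27 + 1 = 28.
R5 applies: 28 − 2 = 26.
R6 applies: 26 + 3 = 29.
Level 29 exceeds the maximum of 24; capped at 24.
Final offense level: 24.
Criminal history: 1 prior point → Category 1 (0-1).
Level 24 falls in the 22-24 band.
Grid: Level 22-24 × Category 1 = 77-90 months.
Probation check: level 24 > 11 and category 1 ≤ 4 → not eligible.

No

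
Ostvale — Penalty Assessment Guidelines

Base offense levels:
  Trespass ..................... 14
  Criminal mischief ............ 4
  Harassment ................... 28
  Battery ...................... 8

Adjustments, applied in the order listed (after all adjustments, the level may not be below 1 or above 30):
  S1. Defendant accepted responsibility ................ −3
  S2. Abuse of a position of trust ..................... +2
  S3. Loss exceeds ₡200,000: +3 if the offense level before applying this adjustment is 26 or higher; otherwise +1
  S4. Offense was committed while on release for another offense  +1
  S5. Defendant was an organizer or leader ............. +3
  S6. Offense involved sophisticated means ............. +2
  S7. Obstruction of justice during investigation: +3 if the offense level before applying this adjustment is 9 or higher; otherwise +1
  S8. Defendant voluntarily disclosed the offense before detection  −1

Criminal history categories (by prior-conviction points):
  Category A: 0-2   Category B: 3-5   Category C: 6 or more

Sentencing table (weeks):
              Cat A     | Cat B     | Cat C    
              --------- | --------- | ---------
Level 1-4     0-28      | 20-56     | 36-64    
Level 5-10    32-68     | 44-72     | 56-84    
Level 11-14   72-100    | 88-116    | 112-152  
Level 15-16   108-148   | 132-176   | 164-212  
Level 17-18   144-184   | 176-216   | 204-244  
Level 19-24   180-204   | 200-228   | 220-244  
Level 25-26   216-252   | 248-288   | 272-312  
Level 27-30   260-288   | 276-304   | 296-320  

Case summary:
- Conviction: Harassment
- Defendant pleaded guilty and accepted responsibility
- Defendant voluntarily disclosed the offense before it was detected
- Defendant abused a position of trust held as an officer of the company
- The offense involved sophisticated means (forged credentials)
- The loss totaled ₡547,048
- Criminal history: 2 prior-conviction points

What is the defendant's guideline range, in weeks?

Base offense level for harassment: 28.
S1 applies: 28 − 3 = 25.
S2 applies: 25 + 2 = 27.
S3 applies (level before this adjustment is 27 ≥ 26, so +3): 27 + 3 = 30.
S5 does not apply.
S6 applies: 30 + 2 = 32.
S7 does not apply.
S8 applies: 32 − 1 = 31.
Level 31 exceeds the maximum of 30; capped at 30.
Final offense level: 30.
Criminal history: 2 prior points → Category A (0-2).
Level 30 falls in the 27-30 band.
Grid: Level 27-30 × Category A = 260-288 weeks.

260-288 weeks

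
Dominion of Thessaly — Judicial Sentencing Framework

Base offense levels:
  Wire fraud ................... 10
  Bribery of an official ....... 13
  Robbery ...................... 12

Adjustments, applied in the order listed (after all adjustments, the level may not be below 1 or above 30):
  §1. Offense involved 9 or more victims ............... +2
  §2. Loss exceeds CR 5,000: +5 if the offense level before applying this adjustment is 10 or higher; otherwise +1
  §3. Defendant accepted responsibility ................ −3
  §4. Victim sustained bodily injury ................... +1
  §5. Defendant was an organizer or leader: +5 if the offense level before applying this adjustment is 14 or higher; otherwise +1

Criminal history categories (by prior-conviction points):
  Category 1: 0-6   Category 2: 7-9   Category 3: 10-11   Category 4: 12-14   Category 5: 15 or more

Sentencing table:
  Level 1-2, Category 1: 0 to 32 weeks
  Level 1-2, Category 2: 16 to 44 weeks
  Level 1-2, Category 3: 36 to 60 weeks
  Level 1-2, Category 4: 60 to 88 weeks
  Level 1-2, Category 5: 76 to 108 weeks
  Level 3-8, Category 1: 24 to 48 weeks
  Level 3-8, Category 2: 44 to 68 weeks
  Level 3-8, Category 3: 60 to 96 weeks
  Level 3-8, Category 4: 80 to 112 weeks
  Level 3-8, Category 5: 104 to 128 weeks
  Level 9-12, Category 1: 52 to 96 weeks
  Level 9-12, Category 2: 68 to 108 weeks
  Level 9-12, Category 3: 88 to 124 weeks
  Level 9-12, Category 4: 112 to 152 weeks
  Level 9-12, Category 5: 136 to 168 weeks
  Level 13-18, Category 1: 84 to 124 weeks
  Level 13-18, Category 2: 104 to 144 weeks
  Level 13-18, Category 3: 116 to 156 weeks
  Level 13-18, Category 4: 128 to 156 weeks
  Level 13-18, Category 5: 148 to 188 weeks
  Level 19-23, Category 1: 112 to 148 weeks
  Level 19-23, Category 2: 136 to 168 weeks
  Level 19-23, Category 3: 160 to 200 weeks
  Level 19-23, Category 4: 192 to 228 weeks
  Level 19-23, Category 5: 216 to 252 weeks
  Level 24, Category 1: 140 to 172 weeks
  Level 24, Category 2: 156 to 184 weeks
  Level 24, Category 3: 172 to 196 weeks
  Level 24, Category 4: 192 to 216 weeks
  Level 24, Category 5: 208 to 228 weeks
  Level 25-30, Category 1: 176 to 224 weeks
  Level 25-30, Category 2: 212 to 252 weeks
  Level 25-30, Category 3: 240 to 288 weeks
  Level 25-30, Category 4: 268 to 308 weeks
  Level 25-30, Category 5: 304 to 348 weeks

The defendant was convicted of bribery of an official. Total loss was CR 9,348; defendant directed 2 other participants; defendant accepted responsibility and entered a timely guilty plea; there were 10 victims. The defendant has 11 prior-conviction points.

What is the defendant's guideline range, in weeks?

Base offense level for bribery of an official: 13.
§1 applies: 13 + 2 = 15.
§2 applies (level before this adjustment is 15 ≥ 10, so +5): 15 + 5 = 20.
§3 applies: 20 − 3 = 17.
§5 applies (level before this adjustment is 17 ≥ 14, so +5): 17 + 5 = 22.
Final offense level: 22.
Criminal history: 11 prior points → Category 3 (10-11).
Level 22 falls in the 19-23 band.
Grid: Level 19-23 × Category 3 = 160-200 weeks.

160-200 weeks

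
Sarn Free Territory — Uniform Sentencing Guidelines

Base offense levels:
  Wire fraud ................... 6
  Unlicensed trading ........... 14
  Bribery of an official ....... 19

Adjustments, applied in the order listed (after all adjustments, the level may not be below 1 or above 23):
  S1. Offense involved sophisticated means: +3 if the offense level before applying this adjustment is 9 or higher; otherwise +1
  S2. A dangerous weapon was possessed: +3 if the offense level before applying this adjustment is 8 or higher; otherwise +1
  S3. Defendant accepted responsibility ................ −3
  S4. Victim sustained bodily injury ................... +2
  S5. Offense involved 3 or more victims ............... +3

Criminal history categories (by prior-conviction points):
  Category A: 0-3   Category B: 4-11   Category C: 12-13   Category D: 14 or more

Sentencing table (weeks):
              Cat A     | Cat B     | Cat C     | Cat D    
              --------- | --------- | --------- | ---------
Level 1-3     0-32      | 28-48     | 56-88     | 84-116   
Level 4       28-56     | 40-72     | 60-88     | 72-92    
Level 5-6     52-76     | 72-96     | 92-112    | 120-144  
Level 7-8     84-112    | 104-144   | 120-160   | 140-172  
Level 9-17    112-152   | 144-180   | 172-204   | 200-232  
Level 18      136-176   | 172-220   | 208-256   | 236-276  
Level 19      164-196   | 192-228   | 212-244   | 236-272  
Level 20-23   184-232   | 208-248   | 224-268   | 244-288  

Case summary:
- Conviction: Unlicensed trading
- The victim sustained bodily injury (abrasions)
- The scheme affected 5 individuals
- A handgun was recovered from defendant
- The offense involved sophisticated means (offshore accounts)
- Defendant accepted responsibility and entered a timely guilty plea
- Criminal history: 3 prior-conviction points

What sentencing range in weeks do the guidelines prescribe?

Base offense level for unlicensed trading: 14.
S1 applies (level before this adjustment is 14 ≥ 9, so +3): 14 + 3 = 17.
S2 applies (level before this adjustment is 17 ≥ 8, so +3): 17 + 3 = 20.
S3 applies: 20 − 3 = 17.
S4 applies: 17 + 2 = 19.
S5 applies: 19 + 3 = 22.
Final offense level: 22.
Criminal history: 3 prior points → Category A (0-3).
Level 22 falls in the 20-23 band.
Grid: Level 20-23 × Category A = 184-232 weeks.

184-232 weeks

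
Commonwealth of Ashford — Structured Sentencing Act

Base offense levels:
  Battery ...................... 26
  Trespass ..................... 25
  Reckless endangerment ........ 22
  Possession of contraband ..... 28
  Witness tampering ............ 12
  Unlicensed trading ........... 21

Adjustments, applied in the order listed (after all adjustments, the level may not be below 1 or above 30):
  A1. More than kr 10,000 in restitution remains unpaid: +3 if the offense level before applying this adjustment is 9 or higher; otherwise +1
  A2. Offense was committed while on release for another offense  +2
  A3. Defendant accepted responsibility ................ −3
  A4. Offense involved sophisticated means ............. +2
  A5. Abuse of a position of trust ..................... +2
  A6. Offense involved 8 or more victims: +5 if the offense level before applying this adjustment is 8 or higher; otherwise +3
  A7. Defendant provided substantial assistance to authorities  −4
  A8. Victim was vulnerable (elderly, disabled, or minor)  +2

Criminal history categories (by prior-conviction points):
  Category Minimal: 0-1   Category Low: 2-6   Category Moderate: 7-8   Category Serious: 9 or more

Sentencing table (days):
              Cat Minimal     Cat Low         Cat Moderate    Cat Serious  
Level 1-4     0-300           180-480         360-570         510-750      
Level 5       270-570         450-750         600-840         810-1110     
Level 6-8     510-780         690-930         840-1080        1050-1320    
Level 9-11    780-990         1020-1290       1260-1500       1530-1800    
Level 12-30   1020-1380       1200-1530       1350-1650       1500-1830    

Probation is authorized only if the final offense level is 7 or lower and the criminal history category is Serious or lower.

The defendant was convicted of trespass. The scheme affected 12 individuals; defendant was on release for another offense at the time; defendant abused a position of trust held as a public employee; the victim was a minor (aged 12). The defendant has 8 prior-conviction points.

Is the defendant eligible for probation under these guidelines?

Base offense level for trespass: 25.
A2 applies: 25 + 2 = 27.
A5 applies: 27 + 2 = 29.
A6 applies (level before this adjustment is 29 ≥ 8, so +5): 29 + 5 = 34.
A7 does not apply.
A8 applies: 34 + 2 = 36.
Level 36 exceeds the maximum of 30; capped at 30.
Final offense level: 30.
Criminal history: 8 prior points → Category Moderate (7-8).
Level 30 falls in the 12-30 band.
Grid: Level 12-30 × Category Moderate = 1350-1650 days.
Probation check: level 30 > 7 and category Moderate ≤ Serious → not eligible.

No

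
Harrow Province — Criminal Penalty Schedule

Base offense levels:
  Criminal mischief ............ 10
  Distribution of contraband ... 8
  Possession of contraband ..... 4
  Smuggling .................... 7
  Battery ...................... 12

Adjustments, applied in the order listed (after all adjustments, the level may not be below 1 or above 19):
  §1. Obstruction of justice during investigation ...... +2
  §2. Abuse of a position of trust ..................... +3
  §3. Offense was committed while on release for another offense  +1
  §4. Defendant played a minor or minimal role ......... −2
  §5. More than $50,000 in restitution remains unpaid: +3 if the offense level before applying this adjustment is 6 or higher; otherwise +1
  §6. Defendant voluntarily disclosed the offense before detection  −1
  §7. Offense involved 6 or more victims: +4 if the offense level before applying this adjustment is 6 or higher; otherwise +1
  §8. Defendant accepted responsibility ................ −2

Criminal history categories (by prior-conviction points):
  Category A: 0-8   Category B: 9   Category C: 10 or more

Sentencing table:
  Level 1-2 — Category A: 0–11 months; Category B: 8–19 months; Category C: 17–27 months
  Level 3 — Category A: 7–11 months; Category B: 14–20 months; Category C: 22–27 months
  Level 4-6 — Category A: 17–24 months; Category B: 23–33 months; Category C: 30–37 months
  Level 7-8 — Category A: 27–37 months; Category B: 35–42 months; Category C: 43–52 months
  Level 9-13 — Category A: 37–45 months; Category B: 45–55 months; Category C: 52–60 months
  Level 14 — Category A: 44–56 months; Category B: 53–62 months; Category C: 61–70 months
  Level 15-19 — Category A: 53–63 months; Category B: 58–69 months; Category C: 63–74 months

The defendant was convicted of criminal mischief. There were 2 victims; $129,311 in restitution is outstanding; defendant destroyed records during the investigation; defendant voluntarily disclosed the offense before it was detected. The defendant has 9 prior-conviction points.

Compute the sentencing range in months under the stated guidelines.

Base offense level for criminal mischief: 10.
§1 applies: 10 + 2 = 12.
§2 does not apply.
§3 does not apply.
§5 applies (level before this adjustment is 12 ≥ 6, so +3): 12 + 3 = 15.
§6 applies: 15 − 1 = 14.
§7 does not apply.
§8 does not apply.
Final offense level: 14.
Criminal history: 9 prior points → Category B (9).
Level 14 falls in the 14 band.
Grid: Level 14 × Category B = 53-62 months.

53-62 months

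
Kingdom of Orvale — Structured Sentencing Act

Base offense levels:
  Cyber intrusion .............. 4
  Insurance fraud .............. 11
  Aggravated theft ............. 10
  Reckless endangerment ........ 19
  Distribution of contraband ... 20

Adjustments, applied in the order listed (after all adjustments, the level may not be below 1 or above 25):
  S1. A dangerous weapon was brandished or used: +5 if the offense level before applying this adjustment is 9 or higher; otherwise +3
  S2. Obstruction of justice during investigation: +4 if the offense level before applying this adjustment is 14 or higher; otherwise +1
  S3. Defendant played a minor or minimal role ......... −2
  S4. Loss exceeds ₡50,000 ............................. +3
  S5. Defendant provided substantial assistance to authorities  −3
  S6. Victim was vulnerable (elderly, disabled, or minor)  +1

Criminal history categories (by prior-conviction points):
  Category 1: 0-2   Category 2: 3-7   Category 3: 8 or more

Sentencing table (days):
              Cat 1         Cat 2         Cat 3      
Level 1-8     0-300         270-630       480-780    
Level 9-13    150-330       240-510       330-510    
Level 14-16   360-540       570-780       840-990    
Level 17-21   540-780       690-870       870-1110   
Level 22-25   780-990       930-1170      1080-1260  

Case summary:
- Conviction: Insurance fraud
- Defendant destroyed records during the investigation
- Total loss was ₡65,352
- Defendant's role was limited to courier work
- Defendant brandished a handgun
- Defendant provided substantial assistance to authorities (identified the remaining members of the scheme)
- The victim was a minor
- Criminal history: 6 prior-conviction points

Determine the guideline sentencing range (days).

690-870 days

Base offense level for insurance fraud: 11.
S1 applies (level before this adjustment is 11 ≥ 9, so +5): 11 + 5 = 16.
S2 applies (level before this adjustment is 16 ≥ 14, so +4): 16 + 4 = 20.
S3 applies: 20 − 2 = 18.
S4 applies: 18 + 3 = 21.
S5 applies: 21 − 3 = 18.
S6 applies: 18 + 1 = 19.
Final offense level: 19.
Criminal history: 6 prior points → Category 2 (3-7).
Level 19 falls in the 17-21 band.
Grid: Level 17-21 × Category 2 = 690-870 days.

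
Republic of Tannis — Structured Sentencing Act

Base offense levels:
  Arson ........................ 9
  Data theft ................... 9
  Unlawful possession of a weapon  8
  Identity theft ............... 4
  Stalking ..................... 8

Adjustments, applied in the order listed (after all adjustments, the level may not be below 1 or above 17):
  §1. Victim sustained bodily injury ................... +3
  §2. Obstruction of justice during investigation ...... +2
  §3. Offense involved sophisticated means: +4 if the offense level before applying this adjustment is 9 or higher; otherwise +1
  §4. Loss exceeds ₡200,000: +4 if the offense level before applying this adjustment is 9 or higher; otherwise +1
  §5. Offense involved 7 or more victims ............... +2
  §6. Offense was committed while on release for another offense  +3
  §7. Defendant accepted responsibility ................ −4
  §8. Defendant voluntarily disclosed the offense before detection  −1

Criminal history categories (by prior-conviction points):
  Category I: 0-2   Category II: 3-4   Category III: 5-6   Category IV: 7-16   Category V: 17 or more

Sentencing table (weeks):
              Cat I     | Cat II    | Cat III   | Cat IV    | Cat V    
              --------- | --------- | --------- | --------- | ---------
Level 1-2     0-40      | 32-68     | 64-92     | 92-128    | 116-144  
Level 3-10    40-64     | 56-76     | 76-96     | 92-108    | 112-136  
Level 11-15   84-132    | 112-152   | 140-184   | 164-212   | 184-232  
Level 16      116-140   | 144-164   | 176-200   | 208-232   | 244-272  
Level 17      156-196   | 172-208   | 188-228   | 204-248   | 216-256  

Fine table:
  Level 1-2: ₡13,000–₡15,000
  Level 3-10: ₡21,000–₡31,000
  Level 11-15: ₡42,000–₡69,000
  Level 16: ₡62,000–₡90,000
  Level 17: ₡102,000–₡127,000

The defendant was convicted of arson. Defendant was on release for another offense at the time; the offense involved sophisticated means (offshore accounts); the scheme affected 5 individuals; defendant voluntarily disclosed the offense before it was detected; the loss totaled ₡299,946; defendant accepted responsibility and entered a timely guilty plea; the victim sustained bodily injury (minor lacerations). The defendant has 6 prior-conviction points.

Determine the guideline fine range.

₡102,000–₡127,000

Base offense level for arson: 9.
§1 applies: 9 + 3 = 12.
§2 does not apply.
§3 applies (level before this adjustment is 12 ≥ 9, so +4): 12 + 4 = 16.
§4 applies (level before this adjustment is 16 ≥ 9, so +4): 16 + 4 = 20.
§5 does not apply.
§6 applies: 20 + 3 = 23.
§7 applies: 23 − 4 = 19.
§8 applies: 19 − 1 = 18.
Level 18 exceeds the maximum of 17; capped at 17.
Final offense level: 17.
Level 17 falls in the 17 band.
Fine table: Level 17 → ₡102,000–₡127,000.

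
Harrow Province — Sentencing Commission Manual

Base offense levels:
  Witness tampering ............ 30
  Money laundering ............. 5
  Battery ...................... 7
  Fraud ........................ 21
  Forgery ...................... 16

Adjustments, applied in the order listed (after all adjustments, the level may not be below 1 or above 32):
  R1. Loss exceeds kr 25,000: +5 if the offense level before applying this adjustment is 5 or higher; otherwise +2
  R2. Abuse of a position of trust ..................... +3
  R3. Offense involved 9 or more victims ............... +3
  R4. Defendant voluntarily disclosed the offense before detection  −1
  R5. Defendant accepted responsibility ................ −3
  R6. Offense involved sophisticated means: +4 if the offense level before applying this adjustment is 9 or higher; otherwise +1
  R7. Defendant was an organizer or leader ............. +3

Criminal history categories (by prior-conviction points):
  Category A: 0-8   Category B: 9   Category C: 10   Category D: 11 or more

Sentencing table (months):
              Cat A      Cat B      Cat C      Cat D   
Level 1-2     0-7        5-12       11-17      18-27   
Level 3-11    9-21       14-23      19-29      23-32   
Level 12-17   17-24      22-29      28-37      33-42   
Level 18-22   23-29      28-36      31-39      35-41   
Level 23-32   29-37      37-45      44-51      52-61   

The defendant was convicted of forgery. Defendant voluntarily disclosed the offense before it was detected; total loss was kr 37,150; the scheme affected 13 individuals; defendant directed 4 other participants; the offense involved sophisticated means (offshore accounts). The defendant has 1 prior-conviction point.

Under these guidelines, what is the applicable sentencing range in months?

29-37 months

Base offense level for forgery: 16.
R1 applies (level before this adjustment is 16 ≥ 5, so +5): 16 + 5 = 21.
R3 applies: 21 + 3 = 24.
R4 applies: 24 − 1 = 23.
R5 does not apply.
R6 applies (level before this adjustment is 23 ≥ 9, so +4): 23 + 4 = 27.
R7 applies: 27 + 3 = 30.
Final offense level: 30.
Criminal history: 1 prior point → Category A (0-8).
Level 30 falls in the 23-32 band.
Grid: Level 23-32 × Category A = 29-37 months.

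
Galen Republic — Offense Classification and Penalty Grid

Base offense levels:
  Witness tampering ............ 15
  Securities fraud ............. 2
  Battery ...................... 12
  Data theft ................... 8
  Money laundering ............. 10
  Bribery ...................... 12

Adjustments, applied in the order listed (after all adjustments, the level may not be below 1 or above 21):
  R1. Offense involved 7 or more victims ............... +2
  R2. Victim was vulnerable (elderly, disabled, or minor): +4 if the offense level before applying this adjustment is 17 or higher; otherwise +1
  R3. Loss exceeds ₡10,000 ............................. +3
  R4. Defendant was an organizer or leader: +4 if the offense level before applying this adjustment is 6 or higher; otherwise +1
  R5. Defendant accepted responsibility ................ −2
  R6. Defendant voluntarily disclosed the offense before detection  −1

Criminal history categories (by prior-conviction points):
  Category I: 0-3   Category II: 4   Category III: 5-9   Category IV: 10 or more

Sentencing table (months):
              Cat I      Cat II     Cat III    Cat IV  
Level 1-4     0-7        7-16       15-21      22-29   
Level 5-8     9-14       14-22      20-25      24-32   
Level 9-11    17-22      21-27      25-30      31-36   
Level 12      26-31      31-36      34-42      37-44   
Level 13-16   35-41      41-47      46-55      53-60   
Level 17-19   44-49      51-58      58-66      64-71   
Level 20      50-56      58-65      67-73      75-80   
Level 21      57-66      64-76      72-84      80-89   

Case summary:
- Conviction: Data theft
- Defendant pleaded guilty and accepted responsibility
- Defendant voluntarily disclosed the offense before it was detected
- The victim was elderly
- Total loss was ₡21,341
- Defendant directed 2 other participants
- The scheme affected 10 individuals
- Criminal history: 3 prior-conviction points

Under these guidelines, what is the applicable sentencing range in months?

Base offense level for data theft: 8.
R1 applies: 8 + 2 = 10.
R2 applies (level before this adjustment is 10 < 17, so +1): 10 + 1 = 11.
R3 applies: 11 + 3 = 14.
R4 applies (level before this adjustment is 14 ≥ 6, so +4): 14 + 4 = 18.
R5 applies: 18 − 2 = 16.
R6 applies: 16 − 1 = 15.
Final offense level: 15.
Criminal history: 3 prior points → Category I (0-3).
Level 15 falls in the 13-16 band.
Grid: Level 13-16 × Category I = 35-41 months.

35-41 months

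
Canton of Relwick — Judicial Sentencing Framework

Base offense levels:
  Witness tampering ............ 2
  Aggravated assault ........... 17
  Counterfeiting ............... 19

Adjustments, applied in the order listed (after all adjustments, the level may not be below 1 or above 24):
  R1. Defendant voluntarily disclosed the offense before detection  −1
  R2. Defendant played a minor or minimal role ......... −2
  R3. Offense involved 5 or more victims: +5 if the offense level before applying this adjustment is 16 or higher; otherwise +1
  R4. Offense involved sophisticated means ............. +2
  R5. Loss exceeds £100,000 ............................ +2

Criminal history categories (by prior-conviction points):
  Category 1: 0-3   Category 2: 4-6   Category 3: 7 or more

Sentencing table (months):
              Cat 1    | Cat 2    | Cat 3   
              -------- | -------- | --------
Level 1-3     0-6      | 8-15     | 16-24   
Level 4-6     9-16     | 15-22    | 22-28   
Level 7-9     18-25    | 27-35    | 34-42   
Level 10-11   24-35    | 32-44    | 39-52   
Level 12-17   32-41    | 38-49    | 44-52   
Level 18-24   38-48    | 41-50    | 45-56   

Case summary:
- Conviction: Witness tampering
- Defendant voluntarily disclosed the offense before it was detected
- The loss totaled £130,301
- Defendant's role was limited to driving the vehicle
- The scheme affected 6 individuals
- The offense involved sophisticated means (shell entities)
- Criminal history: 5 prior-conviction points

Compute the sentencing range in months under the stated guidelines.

Base offense level for witness tampering: 2.
R1 applies: 2 − 1 = 1.
R2 applies: 1 − 2 = -1.
R3 applies (level before this adjustment is -1 < 16, so +1): -1 + 1 = 0.
R4 applies: 0 + 2 = 2.
R5 applies: 2 + 2 = 4.
Final offense level: 4.
Criminal history: 5 prior points → Category 2 (4-6).
Level 4 falls in the 4-6 band.
Grid: Level 4-6 × Category 2 = 15-22 months.

15-22 months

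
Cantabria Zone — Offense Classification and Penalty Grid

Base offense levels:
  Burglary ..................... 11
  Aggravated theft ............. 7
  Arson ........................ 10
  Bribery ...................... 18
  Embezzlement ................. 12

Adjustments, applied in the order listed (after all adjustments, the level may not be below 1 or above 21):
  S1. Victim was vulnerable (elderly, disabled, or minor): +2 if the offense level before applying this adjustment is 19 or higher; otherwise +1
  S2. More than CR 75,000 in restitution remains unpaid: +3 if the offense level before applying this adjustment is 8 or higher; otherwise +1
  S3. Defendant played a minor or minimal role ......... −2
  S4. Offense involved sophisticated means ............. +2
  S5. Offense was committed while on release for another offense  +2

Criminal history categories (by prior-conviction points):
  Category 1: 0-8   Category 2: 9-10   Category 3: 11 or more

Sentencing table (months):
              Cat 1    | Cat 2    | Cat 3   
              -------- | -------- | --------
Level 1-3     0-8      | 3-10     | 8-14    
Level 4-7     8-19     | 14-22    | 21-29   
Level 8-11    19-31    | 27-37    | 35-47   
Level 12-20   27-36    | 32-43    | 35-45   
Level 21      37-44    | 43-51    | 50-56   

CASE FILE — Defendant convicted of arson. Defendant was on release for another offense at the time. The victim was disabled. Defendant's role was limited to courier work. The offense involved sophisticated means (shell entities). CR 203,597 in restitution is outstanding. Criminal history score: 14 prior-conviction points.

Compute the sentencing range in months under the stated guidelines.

Base offense level for arson: 10.
S1 applies (level before this adjustment is 10 < 19, so +1): 10 + 1 = 11.
S2 applies (level before this adjustment is 11 ≥ 8, so +3): 11 + 3 = 14.
S3 applies: 14 − 2 = 12.
S4 applies: 12 + 2 = 14.
S5 applies: 14 + 2 = 16.
Final offense level: 16.
Criminal history: 14 prior points → Category 3 (11+).
Level 16 falls in the 12-20 band.
Grid: Level 12-20 × Category 3 = 35-45 months.

35-45 months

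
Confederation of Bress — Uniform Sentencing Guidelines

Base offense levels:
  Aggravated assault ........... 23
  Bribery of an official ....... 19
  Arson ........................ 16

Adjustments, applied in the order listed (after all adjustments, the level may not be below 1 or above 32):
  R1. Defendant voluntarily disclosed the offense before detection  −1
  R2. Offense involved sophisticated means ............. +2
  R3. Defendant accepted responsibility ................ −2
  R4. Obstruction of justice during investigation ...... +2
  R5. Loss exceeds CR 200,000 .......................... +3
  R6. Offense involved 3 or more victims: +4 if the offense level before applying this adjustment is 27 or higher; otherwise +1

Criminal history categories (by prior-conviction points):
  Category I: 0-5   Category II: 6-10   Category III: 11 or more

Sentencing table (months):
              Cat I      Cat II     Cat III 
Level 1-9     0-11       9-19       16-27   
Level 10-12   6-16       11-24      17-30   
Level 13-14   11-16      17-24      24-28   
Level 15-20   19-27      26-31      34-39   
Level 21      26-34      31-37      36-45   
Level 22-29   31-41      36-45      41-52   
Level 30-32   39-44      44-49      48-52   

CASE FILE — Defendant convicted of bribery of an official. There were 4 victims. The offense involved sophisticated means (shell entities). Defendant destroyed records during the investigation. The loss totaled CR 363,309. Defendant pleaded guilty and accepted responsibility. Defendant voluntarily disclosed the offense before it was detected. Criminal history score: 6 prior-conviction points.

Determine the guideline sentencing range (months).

Base offense level for bribery of an official: 19.
R1 applies: 19 − 1 = 18.
R2 applies: 18 + 2 = 20.
R3 applies: 20 − 2 = 18.
R4 applies: 18 + 2 = 20.
R5 applies: 20 + 3 = 23.
R6 applies (level before this adjustment is 23 < 27, so +1): 23 + 1 = 24.
Final offense level: 24.
Criminal history: 6 prior points → Category II (6-10).
Level 24 falls in the 22-29 band.
Grid: Level 22-29 × Category II = 36-45 months.

36-45 months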